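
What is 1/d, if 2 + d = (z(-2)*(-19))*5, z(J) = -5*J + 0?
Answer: -1/952 ≈ -0.0010504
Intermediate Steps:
z(J) = -5*J
d = -952 (d = -2 + (-5*(-2)*(-19))*5 = -2 + (10*(-19))*5 = -2 - 190*5 = -2 - 950 = -952)
1/d = 1/(-952) = -1/952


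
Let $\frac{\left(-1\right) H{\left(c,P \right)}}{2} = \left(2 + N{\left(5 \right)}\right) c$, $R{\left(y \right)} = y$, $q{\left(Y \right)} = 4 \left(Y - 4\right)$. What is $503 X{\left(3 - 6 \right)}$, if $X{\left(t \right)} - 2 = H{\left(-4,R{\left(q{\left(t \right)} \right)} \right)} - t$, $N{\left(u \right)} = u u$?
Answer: $111163$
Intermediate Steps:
$N{\left(u \right)} = u^{2}$
$q{\left(Y \right)} = -16 + 4 Y$ ($q{\left(Y \right)} = 4 \left(-4 + Y\right) = -16 + 4 Y$)
$H{\left(c,P \right)} = - 54 c$ ($H{\left(c,P \right)} = - 2 \left(2 + 5^{2}\right) c = - 2 \left(2 + 25\right) c = - 2 \cdot 27 c = - 54 c$)
$X{\left(t \right)} = 218 - t$ ($X{\left(t \right)} = 2 - \left(-216 + t\right) = 218 - t$)
$503 X{\left(3 - 6 \right)} = 503 \left(218 - \left(3 - 6\right)\right) = 503 \left(218 - -3\right) = 503 \left(218 + 3\right) = 503 \cdot 221 = 111163$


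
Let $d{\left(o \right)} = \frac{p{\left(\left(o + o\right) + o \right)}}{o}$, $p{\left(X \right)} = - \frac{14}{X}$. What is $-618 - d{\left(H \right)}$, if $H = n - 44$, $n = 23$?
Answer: $- \frac{116800}{189} \approx -617.99$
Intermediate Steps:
$H = -21$ ($H = 23 - 44 = -21$)
$d{\left(o \right)} = - \frac{14}{3 o^{2}}$ ($d{\left(o \right)} = \frac{\left(-14\right) \frac{1}{\left(o + o\right) + o}}{o} = \frac{\left(-14\right) \frac{1}{2 o + o}}{o} = \frac{\left(-14\right) \frac{1}{3 o}}{o} = \frac{\left(- \frac{14}{3}\right) \frac{1}{o}}{o} = - \frac{14}{3 o^{2}}$)
$-618 - d{\left(H \right)} = -618 - - \frac{14}{3 \cdot 441} = -618 - \left(- \frac{14}{3}\right) \frac{1}{441} = -618 - - \frac{2}{189} = -618 + \frac{2}{189} = - \frac{116800}{189}$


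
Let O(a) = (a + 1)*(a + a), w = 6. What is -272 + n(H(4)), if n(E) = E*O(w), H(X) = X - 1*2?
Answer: -104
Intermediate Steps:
O(a) = 2*a*(1 + a) (O(a) = (1 + a)*(2*a) = 2*a*(1 + a))
H(X) = -2 + X (H(X) = X - 2 = -2 + X)
n(E) = 84*E (n(E) = E*(2*6*(1 + 6)) = E*(2*6*7) = E*84 = 84*E)
-272 + n(H(4)) = -272 + 84*(-2 + 4) = -272 + 84*2 = -272 + 168 = -104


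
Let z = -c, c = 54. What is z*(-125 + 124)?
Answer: 54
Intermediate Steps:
z = -54 (z = -1*54 = -54)
z*(-125 + 124) = -54*(-125 + 124) = -54*(-1) = 54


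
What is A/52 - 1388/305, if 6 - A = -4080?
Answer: 587027/7930 ≈ 74.026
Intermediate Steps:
A = 4086 (A = 6 - 1*(-4080) = 6 + 4080 = 4086)
A/52 - 1388/305 = 4086/52 - 1388/305 = 4086*(1/52) - 1388*1/305 = 2043/26 - 1388/305 = 587027/7930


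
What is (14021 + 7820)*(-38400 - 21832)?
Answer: -1315527112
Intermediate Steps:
(14021 + 7820)*(-38400 - 21832) = 21841*(-60232) = -1315527112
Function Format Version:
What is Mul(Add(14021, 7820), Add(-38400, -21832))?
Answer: -1315527112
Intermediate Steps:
Mul(Add(14021, 7820), Add(-38400, -21832)) = Mul(21841, -60232) = -1315527112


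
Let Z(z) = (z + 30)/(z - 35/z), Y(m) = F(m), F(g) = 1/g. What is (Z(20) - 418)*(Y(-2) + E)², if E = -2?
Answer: -378925/146 ≈ -2595.4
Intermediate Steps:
F(g) = 1/g
Y(m) = 1/m
Z(z) = (30 + z)/(z - 35/z)
(Z(20) - 418)*(Y(-2) + E)² = (20*(30 + 20)/(-35 + 20²) - 418)*(1/(-2) - 2)² = (20*50/(-35 + 400) - 418)*(-½ - 2)² = (20*50/365 - 418)*(-5/2)² = (20*(1/365)*50 - 418)*(25/4) = (200/73 - 418)*(25/4) = -30314/73*25/4 = -378925/146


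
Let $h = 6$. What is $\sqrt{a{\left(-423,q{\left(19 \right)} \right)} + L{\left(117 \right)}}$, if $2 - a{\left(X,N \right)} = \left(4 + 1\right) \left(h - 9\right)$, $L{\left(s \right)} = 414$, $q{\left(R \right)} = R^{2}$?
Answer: $\sqrt{431} \approx 20.761$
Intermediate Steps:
$a{\left(X,N \right)} = 17$ ($a{\left(X,N \right)} = 2 - \left(4 + 1\right) \left(6 - 9\right) = 2 - 5 \left(-3\right) = 2 - -15 = 2 + 15 = 17$)
$\sqrt{a{\left(-423,q{\left(19 \right)} \right)} + L{\left(117 \right)}} = \sqrt{17 + 414} = \sqrt{431}$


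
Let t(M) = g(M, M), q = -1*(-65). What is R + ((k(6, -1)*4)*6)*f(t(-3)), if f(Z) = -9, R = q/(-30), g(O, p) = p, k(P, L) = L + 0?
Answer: 1283/6 ≈ 213.83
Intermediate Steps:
k(P, L) = L
q = 65
t(M) = M
R = -13/6 (R = 65/(-30) = 65*(-1/30) = -13/6 ≈ -2.1667)
R + ((k(6, -1)*4)*6)*f(t(-3)) = -13/6 + (-1*4*6)*(-9) = -13/6 - 4*6*(-9) = -13/6 - 24*(-9) = -13/6 + 216 = 1283/6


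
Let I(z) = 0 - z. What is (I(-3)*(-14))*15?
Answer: -630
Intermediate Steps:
I(z) = -z
(I(-3)*(-14))*15 = (-1*(-3)*(-14))*15 = (3*(-14))*15 = -42*15 = -630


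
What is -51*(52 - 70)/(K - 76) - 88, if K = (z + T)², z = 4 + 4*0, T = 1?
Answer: -106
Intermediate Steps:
z = 4 (z = 4 + 0 = 4)
K = 25 (K = (4 + 1)² = 5² = 25)
-51*(52 - 70)/(K - 76) - 88 = -51*(52 - 70)/(25 - 76) - 88 = -(-918)/(-51) - 88 = -(-918)*(-1)/51 - 88 = -51*6/17 - 88 = -18 - 88 = -106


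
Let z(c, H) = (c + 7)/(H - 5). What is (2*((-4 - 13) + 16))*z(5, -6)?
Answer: 24/11 ≈ 2.1818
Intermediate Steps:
z(c, H) = (7 + c)/(-5 + H)
(2*((-4 - 13) + 16))*z(5, -6) = (2*((-4 - 13) + 16))*((7 + 5)/(-5 - 6)) = (2*(-17 + 16))*(12/(-11)) = (2*(-1))*(-1/11*12) = -2*(-12/11) = 24/11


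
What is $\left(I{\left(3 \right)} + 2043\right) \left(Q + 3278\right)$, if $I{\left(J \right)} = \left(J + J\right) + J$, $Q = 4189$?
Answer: $15322284$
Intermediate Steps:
$I{\left(J \right)} = 3 J$ ($I{\left(J \right)} = 2 J + J = 3 J$)
$\left(I{\left(3 \right)} + 2043\right) \left(Q + 3278\right) = \left(3 \cdot 3 + 2043\right) \left(4189 + 3278\right) = \left(9 + 2043\right) 7467 = 2052 \cdot 7467 = 15322284$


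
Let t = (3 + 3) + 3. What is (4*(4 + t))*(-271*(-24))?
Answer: 338208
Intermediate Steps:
t = 9 (t = 6 + 3 = 9)
(4*(4 + t))*(-271*(-24)) = (4*(4 + 9))*(-271*(-24)) = (4*13)*6504 = 52*6504 = 338208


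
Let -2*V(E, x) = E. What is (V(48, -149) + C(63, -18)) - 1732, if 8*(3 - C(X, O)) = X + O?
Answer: -14069/8 ≈ -1758.6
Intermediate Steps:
C(X, O) = 3 - O/8 - X/8 (C(X, O) = 3 - (X + O)/8 = 3 - (O + X)/8 = 3 + (-O/8 - X/8) = 3 - O/8 - X/8)
V(E, x) = -E/2
(V(48, -149) + C(63, -18)) - 1732 = (-1/2*48 + (3 - 1/8*(-18) - 1/8*63)) - 1732 = (-24 + (3 + 9/4 - 63/8)) - 1732 = (-24 - 21/8) - 1732 = -213/8 - 1732 = -14069/8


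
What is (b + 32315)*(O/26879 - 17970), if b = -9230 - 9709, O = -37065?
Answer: -6461312848320/26879 ≈ -2.4039e+8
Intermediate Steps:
b = -18939
(b + 32315)*(O/26879 - 17970) = (-18939 + 32315)*(-37065/26879 - 17970) = 13376*(-37065*1/26879 - 17970) = 13376*(-37065/26879 - 17970) = 13376*(-483052695/26879) = -6461312848320/26879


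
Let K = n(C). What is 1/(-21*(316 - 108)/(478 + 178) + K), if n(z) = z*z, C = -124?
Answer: 41/630143 ≈ 6.5065e-5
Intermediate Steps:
n(z) = z²
K = 15376 (K = (-124)² = 15376)
1/(-21*(316 - 108)/(478 + 178) + K) = 1/(-21*(316 - 108)/(478 + 178) + 15376) = 1/(-4368/656 + 15376) = 1/(-21*13/41 + 15376) = 1/(-273/41 + 15376) = 1/(630143/41) = 41/630143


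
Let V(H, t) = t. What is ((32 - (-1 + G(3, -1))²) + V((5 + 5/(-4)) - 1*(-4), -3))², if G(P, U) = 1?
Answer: 841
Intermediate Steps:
((32 - (-1 + G(3, -1))²) + V((5 + 5/(-4)) - 1*(-4), -3))² = ((32 - (-1 + 1)²) - 3)² = ((32 - 1*0²) - 3)² = ((32 - 1*0) - 3)² = ((32 + 0) - 3)² = (32 - 3)² = 29² = 841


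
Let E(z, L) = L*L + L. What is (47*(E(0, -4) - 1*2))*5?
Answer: 2350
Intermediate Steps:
E(z, L) = L + L² (E(z, L) = L² + L = L + L²)
(47*(E(0, -4) - 1*2))*5 = (47*(-4*(1 - 4) - 1*2))*5 = (47*(-4*(-3) - 2))*5 = (47*(12 - 2))*5 = (47*10)*5 = 470*5 = 2350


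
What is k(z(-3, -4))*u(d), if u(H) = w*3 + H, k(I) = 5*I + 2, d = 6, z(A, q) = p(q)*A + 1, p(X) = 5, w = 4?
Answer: -1224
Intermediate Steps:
z(A, q) = 1 + 5*A (z(A, q) = 5*A + 1 = 1 + 5*A)
k(I) = 2 + 5*I
u(H) = 12 + H (u(H) = 4*3 + H = 12 + H)
k(z(-3, -4))*u(d) = (2 + 5*(1 + 5*(-3)))*(12 + 6) = (2 + 5*(1 - 15))*18 = (2 + 5*(-14))*18 = (2 - 70)*18 = -68*18 = -1224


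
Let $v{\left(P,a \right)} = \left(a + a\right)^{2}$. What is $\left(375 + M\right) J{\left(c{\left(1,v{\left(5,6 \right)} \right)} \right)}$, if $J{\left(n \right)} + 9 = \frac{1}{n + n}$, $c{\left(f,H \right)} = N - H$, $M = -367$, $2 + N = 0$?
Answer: $- \frac{5258}{73} \approx -72.027$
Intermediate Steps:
$N = -2$ ($N = -2 + 0 = -2$)
$v{\left(P,a \right)} = 4 a^{2}$ ($v{\left(P,a \right)} = \left(2 a\right)^{2} = 4 a^{2}$)
$c{\left(f,H \right)} = -2 - H$
$J{\left(n \right)} = -9 + \frac{1}{2 n}$ ($J{\left(n \right)} = -9 + \frac{1}{n + n} = -9 + \frac{1}{2 n}$)
$\left(375 + M\right) J{\left(c{\left(1,v{\left(5,6 \right)} \right)} \right)} = \left(375 - 367\right) \left(-9 + \frac{1}{2 \left(-2 - 4 \cdot 6^{2}\right)}\right) = 8 \left(-9 + \frac{1}{2 \left(-2 - 4 \cdot 36\right)}\right) = 8 \left(-9 + \frac{1}{2 \left(-2 - 144\right)}\right) = 8 \left(-9 + \frac{1}{2 \left(-146\right)}\right) = 8 \left(-9 + \frac{1}{2} \left(- \frac{1}{146}\right)\right) = 8 \left(-9 - \frac{1}{292}\right) = 8 \left(- \frac{2629}{292}\right) = - \frac{5258}{73}$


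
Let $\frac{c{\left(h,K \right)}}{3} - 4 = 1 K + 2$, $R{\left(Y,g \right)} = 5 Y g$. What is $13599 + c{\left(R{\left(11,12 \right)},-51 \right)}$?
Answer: $13464$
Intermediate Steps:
$R{\left(Y,g \right)} = 5 Y g$
$c{\left(h,K \right)} = 18 + 3 K$ ($c{\left(h,K \right)} = 12 + 3 \left(1 K + 2\right) = 12 + 3 \left(K + 2\right) = 12 + 3 \left(2 + K\right) = 12 + \left(6 + 3 K\right) = 18 + 3 K$)
$13599 + c{\left(R{\left(11,12 \right)},-51 \right)} = 13599 + \left(18 + 3 \left(-51\right)\right) = 13599 + \left(18 - 153\right) = 13599 - 135 = 13464$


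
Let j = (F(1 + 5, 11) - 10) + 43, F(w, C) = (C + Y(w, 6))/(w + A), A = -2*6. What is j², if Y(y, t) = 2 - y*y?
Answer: 48841/36 ≈ 1356.7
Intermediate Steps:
Y(y, t) = 2 - y²
A = -12
F(w, C) = (2 + C - w²)/(-12 + w) (F(w, C) = (C + (2 - w²))/(w - 12) = (2 + C - w²)/(-12 + w))
j = 221/6 (j = ((2 + 11 - (1 + 5)²)/(-12 + (1 + 5)) - 10) + 43 = ((2 + 11 - 1*6²)/(-12 + 6) - 10) + 43 = ((2 + 11 - 1*36)/(-6) - 10) + 43 = (-(2 + 11 - 36)/6 - 10) + 43 = (-⅙*(-23) - 10) + 43 = (23/6 - 10) + 43 = -37/6 + 43 = 221/6 ≈ 36.833)
j² = (221/6)² = 48841/36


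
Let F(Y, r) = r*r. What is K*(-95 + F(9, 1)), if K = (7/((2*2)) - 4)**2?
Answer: -3807/8 ≈ -475.88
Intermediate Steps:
F(Y, r) = r**2
K = 81/16 (K = (7/4 - 4)**2 = (-9/4)**2 = 81/16 ≈ 5.0625)
K*(-95 + F(9, 1)) = 81*(-95 + 1**2)/16 = 81*(-95 + 1)/16 = (81/16)*(-94) = -3807/8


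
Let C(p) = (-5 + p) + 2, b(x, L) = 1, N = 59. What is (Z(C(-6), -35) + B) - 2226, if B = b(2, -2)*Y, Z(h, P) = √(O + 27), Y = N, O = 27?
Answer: -2167 + 3*√6 ≈ -2159.7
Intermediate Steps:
Y = 59
C(p) = -3 + p
Z(h, P) = 3*√6 (Z(h, P) = √(27 + 27) = √54 = 3*√6)
B = 59 (B = 1*59 = 59)
(Z(C(-6), -35) + B) - 2226 = (3*√6 + 59) - 2226 = (59 + 3*√6) - 2226 = -2167 + 3*√6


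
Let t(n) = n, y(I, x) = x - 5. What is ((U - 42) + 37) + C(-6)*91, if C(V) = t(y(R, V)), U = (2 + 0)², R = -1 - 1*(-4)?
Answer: -1002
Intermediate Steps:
R = 3 (R = -1 + 4 = 3)
y(I, x) = -5 + x
U = 4 (U = 2² = 4)
C(V) = -5 + V
((U - 42) + 37) + C(-6)*91 = ((4 - 42) + 37) + (-5 - 6)*91 = (-38 + 37) - 11*91 = -1 - 1001 = -1002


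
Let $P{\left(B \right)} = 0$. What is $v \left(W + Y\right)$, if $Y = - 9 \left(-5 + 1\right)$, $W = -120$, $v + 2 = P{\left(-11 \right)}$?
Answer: $168$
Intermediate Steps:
$v = -2$ ($v = -2 + 0 = -2$)
$Y = 36$ ($Y = \left(-9\right) \left(-4\right) = 36$)
$v \left(W + Y\right) = - 2 \left(-120 + 36\right) = \left(-2\right) \left(-84\right) = 168$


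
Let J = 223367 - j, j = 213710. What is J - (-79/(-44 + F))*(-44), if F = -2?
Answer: 223849/23 ≈ 9732.6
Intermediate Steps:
J = 9657 (J = 223367 - 1*213710 = 223367 - 213710 = 9657)
J - (-79/(-44 + F))*(-44) = 9657 - (-79/(-44 - 2))*(-44) = 9657 - (-79/(-46))*(-44) = 9657 - (-79*(-1/46))*(-44) = 9657 - 79*(-44)/46 = 9657 - 1*(-1738/23) = 9657 + 1738/23 = 223849/23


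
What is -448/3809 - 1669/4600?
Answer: -8418021/17521400 ≈ -0.48044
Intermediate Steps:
-448/3809 - 1669/4600 = -8418021/17521400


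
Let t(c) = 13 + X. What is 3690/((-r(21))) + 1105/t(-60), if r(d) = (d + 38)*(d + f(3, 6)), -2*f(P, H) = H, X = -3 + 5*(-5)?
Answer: -13654/177 ≈ -77.141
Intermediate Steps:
X = -28 (X = -3 - 25 = -28)
f(P, H) = -H/2
r(d) = (-3 + d)*(38 + d) (r(d) = (d + 38)*(d - 1/2*6) = (38 + d)*(d - 3) = (38 + d)*(-3 + d) = (-3 + d)*(38 + d))
t(c) = -15 (t(c) = 13 - 28 = -15)
3690/((-r(21))) + 1105/t(-60) = 3690/((-(-114 + 21**2 + 35*21))) + 1105/(-15) = 3690/((-(-114 + 441 + 735))) + 1105*(-1/15) = 3690/((-1*1062)) - 221/3 = 3690/(-1062) - 221/3 = 3690*(-1/1062) - 221/3 = -205/59 - 221/3 = -13654/177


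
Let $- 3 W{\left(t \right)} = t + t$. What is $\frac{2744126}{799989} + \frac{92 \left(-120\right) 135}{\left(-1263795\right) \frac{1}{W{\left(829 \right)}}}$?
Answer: $- \frac{43698563109562}{67401473217} \approx -648.33$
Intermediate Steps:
$W{\left(t \right)} = - \frac{2 t}{3}$ ($W{\left(t \right)} = - \frac{t + t}{3} = - \frac{2 t}{3}$)
$\frac{2744126}{799989} + \frac{92 \left(-120\right) 135}{\left(-1263795\right) \frac{1}{W{\left(829 \right)}}} = \frac{2744126}{799989} + \frac{92 \left(-120\right) 135}{\left(-1263795\right) \frac{1}{\left(- \frac{2}{3}\right) 829}} = 2744126 \cdot \frac{1}{799989} + \frac{\left(-11040\right) 135}{\left(-1263795\right) \frac{1}{- \frac{1658}{3}}} = \frac{2744126}{799989} - \frac{1490400}{\left(-1263795\right) \left(- \frac{3}{1658}\right)} = \frac{2744126}{799989} - \frac{1490400}{\frac{3791385}{1658}} = \frac{2744126}{799989} - \frac{54912960}{84253} = - \frac{43698563109562}{67401473217}$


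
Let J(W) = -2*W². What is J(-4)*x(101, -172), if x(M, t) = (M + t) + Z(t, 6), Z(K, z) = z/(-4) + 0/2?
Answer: 2320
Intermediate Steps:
Z(K, z) = -z/4 (Z(K, z) = z*(-¼) + 0*(½) = -z/4 + 0 = -z/4)
x(M, t) = -3/2 + M + t (x(M, t) = (M + t) - ¼*6 = (M + t) - 3/2 = -3/2 + M + t)
J(-4)*x(101, -172) = (-2*(-4)²)*(-3/2 + 101 - 172) = -2*16*(-145/2) = -32*(-145/2) = 2320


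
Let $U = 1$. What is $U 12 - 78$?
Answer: $-66$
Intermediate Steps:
$U 12 - 78 = 1 \cdot 12 - 78 = 12 - 78 = -66$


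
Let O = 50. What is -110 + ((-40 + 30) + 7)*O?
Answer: -260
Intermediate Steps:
-110 + ((-40 + 30) + 7)*O = -110 + ((-40 + 30) + 7)*50 = -110 + (-10 + 7)*50 = -110 - 3*50 = -110 - 150 = -260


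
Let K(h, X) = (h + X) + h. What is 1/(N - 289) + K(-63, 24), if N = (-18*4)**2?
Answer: -499289/4895 ≈ -102.00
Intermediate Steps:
K(h, X) = X + 2*h (K(h, X) = (X + h) + h = X + 2*h)
N = 5184 (N = (-72)**2 = 5184)
1/(N - 289) + K(-63, 24) = 1/(5184 - 289) + (24 + 2*(-63)) = 1/4895 + (24 - 126) = 1/4895 - 102 = -499289/4895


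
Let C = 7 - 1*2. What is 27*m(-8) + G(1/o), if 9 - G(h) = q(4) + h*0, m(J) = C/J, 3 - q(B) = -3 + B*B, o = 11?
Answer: 17/8 ≈ 2.1250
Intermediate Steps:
C = 5 (C = 7 - 2 = 5)
q(B) = 6 - B² (q(B) = 3 - (-3 + B*B) = 3 - (-3 + B²) = 3 + (3 - B²) = 6 - B²)
m(J) = 5/J
G(h) = 19 (G(h) = 9 - ((6 - 1*4²) + h*0) = 9 - ((6 - 1*16) + 0) = 9 - ((6 - 16) + 0) = 9 - (-10 + 0) = 9 - 1*(-10) = 9 + 10 = 19)
27*m(-8) + G(1/o) = 27*(5/(-8)) + 19 = 27*(5*(-⅛)) + 19 = 27*(-5/8) + 19 = -135/8 + 19 = 17/8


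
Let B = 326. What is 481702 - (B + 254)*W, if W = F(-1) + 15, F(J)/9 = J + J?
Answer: 483442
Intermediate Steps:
F(J) = 18*J (F(J) = 9*(J + J) = 9*(2*J) = 18*J)
W = -3 (W = 18*(-1) + 15 = -18 + 15 = -3)
481702 - (B + 254)*W = 481702 - (326 + 254)*(-3) = 481702 - 580*(-3) = 481702 - 1*(-1740) = 481702 + 1740 = 483442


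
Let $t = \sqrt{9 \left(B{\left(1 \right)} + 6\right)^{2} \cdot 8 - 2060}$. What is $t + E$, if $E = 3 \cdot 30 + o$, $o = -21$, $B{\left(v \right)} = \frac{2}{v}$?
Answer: $69 + 14 \sqrt{13} \approx 119.48$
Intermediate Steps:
$t = 14 \sqrt{13}$ ($t = \sqrt{9 \left(\frac{2}{1} + 6\right)^{2} \cdot 8 - 2060} = \sqrt{9 \left(2 \cdot 1 + 6\right)^{2} \cdot 8 - 2060} = \sqrt{9 \left(2 + 6\right)^{2} \cdot 8 - 2060} = \sqrt{9 \cdot 8^{2} \cdot 8 - 2060} = \sqrt{9 \cdot 64 \cdot 8 - 2060} = \sqrt{576 \cdot 8 - 2060} = \sqrt{4608 - 2060} = \sqrt{2548} = 14 \sqrt{13} \approx 50.478$)
$E = 69$ ($E = 3 \cdot 30 - 21 = 90 - 21 = 69$)
$t + E = 14 \sqrt{13} + 69 = 69 + 14 \sqrt{13}$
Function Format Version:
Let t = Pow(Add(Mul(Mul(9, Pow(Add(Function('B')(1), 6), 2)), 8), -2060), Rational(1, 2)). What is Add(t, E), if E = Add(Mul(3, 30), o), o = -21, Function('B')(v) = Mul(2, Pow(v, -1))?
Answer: Add(69, Mul(14, Pow(13, Rational(1, 2)))) ≈ 119.48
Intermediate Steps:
t = Mul(14, Pow(13, Rational(1, 2))) (t = Pow(Add(Mul(Mul(9, Pow(Add(Mul(2, Pow(1, -1)), 6), 2)), 8), -2060), Rational(1, 2)) = Pow(Add(Mul(Mul(9, Pow(Add(Mul(2, 1), 6), 2)), 8), -2060), Rational(1, 2)) = Pow(Add(Mul(Mul(9, Pow(Add(2, 6), 2)), 8), -2060), Rational(1, 2)) = Pow(Add(Mul(Mul(9, Pow(8, 2)), 8), -2060), Rational(1, 2)) = Pow(Add(Mul(Mul(9, 64), 8), -2060), Rational(1, 2)) = Pow(Add(Mul(576, 8), -2060), Rational(1, 2)) = Pow(Add(4608, -2060), Rational(1, 2)) = Pow(2548, Rational(1, 2)) = Mul(14, Pow(13, Rational(1, 2))) ≈ 50.478)
E = 69 (E = Add(Mul(3, 30), -21) = Add(90, -21) = 69)
Add(t, E) = Add(Mul(14, Pow(13, Rational(1, 2))), 69) = Add(69, Mul(14, Pow(13, Rational(1, 2))))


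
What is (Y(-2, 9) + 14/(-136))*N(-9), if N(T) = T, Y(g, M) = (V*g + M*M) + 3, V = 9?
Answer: -40329/68 ≈ -593.07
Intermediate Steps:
Y(g, M) = 3 + M² + 9*g (Y(g, M) = (9*g + M*M) + 3 = (9*g + M²) + 3 = (M² + 9*g) + 3 = 3 + M² + 9*g)
(Y(-2, 9) + 14/(-136))*N(-9) = ((3 + 9² + 9*(-2)) + 14/(-136))*(-9) = ((3 + 81 - 18) + 14*(-1/136))*(-9) = (66 - 7/68)*(-9) = (4481/68)*(-9) = -40329/68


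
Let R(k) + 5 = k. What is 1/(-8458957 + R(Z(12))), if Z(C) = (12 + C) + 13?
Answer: -1/8458925 ≈ -1.1822e-7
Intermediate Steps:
Z(C) = 25 + C
R(k) = -5 + k
1/(-8458957 + R(Z(12))) = 1/(-8458957 + (-5 + (25 + 12))) = 1/(-8458957 + (-5 + 37)) = 1/(-8458957 + 32) = 1/(-8458925) = -1/8458925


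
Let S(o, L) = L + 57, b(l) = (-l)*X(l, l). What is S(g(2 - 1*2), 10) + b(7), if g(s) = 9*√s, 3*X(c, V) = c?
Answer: 152/3 ≈ 50.667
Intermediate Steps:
X(c, V) = c/3
b(l) = -l²/3 (b(l) = (-l)*(l/3) = -l²/3)
S(o, L) = 57 + L
S(g(2 - 1*2), 10) + b(7) = (57 + 10) - ⅓*7² = 67 - ⅓*49 = 67 - 49/3 = 152/3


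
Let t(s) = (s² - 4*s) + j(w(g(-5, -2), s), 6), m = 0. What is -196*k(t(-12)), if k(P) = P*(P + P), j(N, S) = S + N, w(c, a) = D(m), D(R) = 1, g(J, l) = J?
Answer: -15523592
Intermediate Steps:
w(c, a) = 1
j(N, S) = N + S
t(s) = 7 + s² - 4*s (t(s) = (s² - 4*s) + (1 + 6) = (s² - 4*s) + 7 = 7 + s² - 4*s)
k(P) = 2*P² (k(P) = P*(2*P) = 2*P²)
-196*k(t(-12)) = -392*(7 + (-12)² - 4*(-12))² = -392*(7 + 144 + 48)² = -392*199² = -392*39601 = -196*79202 = -15523592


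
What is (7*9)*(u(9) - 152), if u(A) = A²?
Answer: -4473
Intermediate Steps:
(7*9)*(u(9) - 152) = (7*9)*(9² - 152) = 63*(81 - 152) = 63*(-71) = -4473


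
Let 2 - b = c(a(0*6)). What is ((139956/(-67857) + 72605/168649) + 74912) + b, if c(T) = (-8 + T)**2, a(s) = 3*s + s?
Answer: 21963227192669/293436287 ≈ 74848.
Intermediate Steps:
a(s) = 4*s
b = -62 (b = 2 - (-8 + 4*(0*6))**2 = 2 - (-8 + 4*0)**2 = 2 - (-8 + 0)**2 = 2 - 1*(-8)**2 = 2 - 1*64 = 2 - 64 = -62)
((139956/(-67857) + 72605/168649) + 74912) + b = ((139956/(-67857) + 72605/168649) + 74912) - 62 = ((139956*(-1/67857) + 72605*(1/168649)) + 74912) - 62 = ((-46652/22619 + 5585/12973) + 74912) - 62 = (-478889281/293436287 + 74912) - 62 = 21981420242463/293436287 - 62 = 21963227192669/293436287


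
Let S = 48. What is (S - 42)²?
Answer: 36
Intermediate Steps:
(S - 42)² = (48 - 42)² = 6² = 36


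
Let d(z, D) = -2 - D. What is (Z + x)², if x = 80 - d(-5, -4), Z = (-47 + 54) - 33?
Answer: 2704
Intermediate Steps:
Z = -26 (Z = 7 - 33 = -26)
x = 78 (x = 80 - (-2 - 1*(-4)) = 80 - (-2 + 4) = 80 - 1*2 = 80 - 2 = 78)
(Z + x)² = (-26 + 78)² = 52² = 2704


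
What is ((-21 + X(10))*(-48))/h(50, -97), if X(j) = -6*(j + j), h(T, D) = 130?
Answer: 3384/65 ≈ 52.062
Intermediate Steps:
X(j) = -12*j
((-21 + X(10))*(-48))/h(50, -97) = ((-21 - 12*10)*(-48))/130 = ((-21 - 120)*(-48))*(1/130) = -141*(-48)*(1/130) = 6768*(1/130) = 3384/65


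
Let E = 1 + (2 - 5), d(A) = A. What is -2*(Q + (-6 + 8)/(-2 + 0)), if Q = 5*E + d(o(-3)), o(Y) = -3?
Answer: 28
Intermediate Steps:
E = -2 (E = 1 - 3 = -2)
Q = -13 (Q = 5*(-2) - 3 = -10 - 3 = -13)
-2*(Q + (-6 + 8)/(-2 + 0)) = -2*(-13 + (-6 + 8)/(-2 + 0)) = -2*(-13 + 2/(-2)) = -2*(-13 + 2*(-1/2)) = -2*(-13 - 1) = -2*(-14) = 28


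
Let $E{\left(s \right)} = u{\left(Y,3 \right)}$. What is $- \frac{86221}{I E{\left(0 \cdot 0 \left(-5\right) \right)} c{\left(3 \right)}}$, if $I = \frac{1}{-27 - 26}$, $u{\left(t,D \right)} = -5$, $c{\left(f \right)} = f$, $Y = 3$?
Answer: $- \frac{4569713}{15} \approx -3.0465 \cdot 10^{5}$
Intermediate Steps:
$I = - \frac{1}{53}$ ($I = \frac{1}{-53} = - \frac{1}{53} \approx -0.018868$)
$E{\left(s \right)} = -5$
$- \frac{86221}{I E{\left(0 \cdot 0 \left(-5\right) \right)} c{\left(3 \right)}} = - \frac{86221}{\left(- \frac{1}{53}\right) \left(-5\right) 3} = - \frac{86221}{\frac{5}{53} \cdot 3} = - \frac{86221}{\frac{15}{53}} = \left(-86221\right) \frac{53}{15} = - \frac{4569713}{15}$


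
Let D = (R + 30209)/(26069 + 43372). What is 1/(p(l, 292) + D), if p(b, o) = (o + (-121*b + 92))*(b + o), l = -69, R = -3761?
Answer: 23147/45077842289 ≈ 5.1349e-7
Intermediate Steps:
D = 8816/23147 (D = (-3761 + 30209)/(26069 + 43372) = 26448/69441 = 26448*(1/69441) = 8816/23147 ≈ 0.38087)
p(b, o) = (b + o)*(92 + o - 121*b) (p(b, o) = (o + (92 - 121*b))*(b + o) = (92 + o - 121*b)*(b + o) = (b + o)*(92 + o - 121*b))
1/(p(l, 292) + D) = 1/((292² - 121*(-69)² + 92*(-69) + 92*292 - 120*(-69)*292) + 8816/23147) = 1/((85264 - 121*4761 - 6348 + 26864 + 2417760) + 8816/23147) = 1/((85264 - 576081 - 6348 + 26864 + 2417760) + 8816/23147) = 1/(1947459 + 8816/23147) = 1/(45077842289/23147) = 23147/45077842289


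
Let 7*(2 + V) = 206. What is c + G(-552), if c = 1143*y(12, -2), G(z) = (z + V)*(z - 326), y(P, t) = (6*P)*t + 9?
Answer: 2143881/7 ≈ 3.0627e+5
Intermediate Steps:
V = 192/7 (V = -2 + (⅐)*206 = -2 + 206/7 = 192/7 ≈ 27.429)
y(P, t) = 9 + 6*P*t (y(P, t) = 6*P*t + 9 = 9 + 6*P*t)
G(z) = (-326 + z)*(192/7 + z) (G(z) = (z + 192/7)*(z - 326) = (192/7 + z)*(-326 + z) = (-326 + z)*(192/7 + z))
c = -154305 (c = 1143*(9 + 6*12*(-2)) = 1143*(9 - 144) = 1143*(-135) = -154305)
c + G(-552) = -154305 + (-62592/7 + (-552)² - 2090/7*(-552)) = -154305 + (-62592/7 + 304704 + 1153680/7) = -154305 + 3224016/7 = 2143881/7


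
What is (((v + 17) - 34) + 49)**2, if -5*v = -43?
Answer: 41209/25 ≈ 1648.4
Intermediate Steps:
v = 43/5 (v = -1/5*(-43) = 43/5 ≈ 8.6000)
(((v + 17) - 34) + 49)**2 = (((43/5 + 17) - 34) + 49)**2 = ((128/5 - 34) + 49)**2 = (-42/5 + 49)**2 = (203/5)**2 = 41209/25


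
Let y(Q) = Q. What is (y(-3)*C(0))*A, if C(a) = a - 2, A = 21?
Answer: 126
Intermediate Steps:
C(a) = -2 + a
(y(-3)*C(0))*A = -3*(-2 + 0)*21 = -3*(-2)*21 = 6*21 = 126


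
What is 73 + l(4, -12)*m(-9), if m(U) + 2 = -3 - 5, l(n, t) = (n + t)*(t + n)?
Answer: -567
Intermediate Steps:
l(n, t) = (n + t)² (l(n, t) = (n + t)*(n + t) = (n + t)²)
m(U) = -10 (m(U) = -2 + (-3 - 5) = -2 - 8 = -10)
73 + l(4, -12)*m(-9) = 73 + (4 - 12)²*(-10) = 73 + (-8)²*(-10) = 73 + 64*(-10) = 73 - 640 = -567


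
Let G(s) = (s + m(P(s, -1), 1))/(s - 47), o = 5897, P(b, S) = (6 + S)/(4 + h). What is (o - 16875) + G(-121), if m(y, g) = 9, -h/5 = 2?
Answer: -32932/3 ≈ -10977.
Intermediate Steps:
h = -10 (h = -5*2 = -10)
P(b, S) = -1 - S/6 (P(b, S) = (6 + S)/(4 - 10) = (6 + S)/(-6) = (6 + S)*(-⅙) = -1 - S/6)
G(s) = (9 + s)/(-47 + s) (G(s) = (s + 9)/(s - 47) = (9 + s)/(-47 + s))
(o - 16875) + G(-121) = (5897 - 16875) + (9 - 121)/(-47 - 121) = -10978 - 112/(-168) = -10978 - 1/168*(-112) = -10978 + ⅔ = -32932/3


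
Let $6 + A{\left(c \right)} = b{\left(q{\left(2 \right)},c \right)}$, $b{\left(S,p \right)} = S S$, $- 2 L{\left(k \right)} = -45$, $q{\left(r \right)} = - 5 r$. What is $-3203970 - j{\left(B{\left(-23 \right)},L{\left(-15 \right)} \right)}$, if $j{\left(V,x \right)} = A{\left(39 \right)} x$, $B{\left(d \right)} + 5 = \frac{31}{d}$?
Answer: $-3206085$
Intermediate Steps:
$L{\left(k \right)} = \frac{45}{2}$ ($L{\left(k \right)} = \left(- \frac{1}{2}\right) \left(-45\right) = \frac{45}{2}$)
$b{\left(S,p \right)} = S^{2}$
$A{\left(c \right)} = 94$ ($A{\left(c \right)} = -6 + \left(\left(-5\right) 2\right)^{2} = -6 + \left(-10\right)^{2} = -6 + 100 = 94$)
$B{\left(d \right)} = -5 + \frac{31}{d}$
$j{\left(V,x \right)} = 94 x$
$-3203970 - j{\left(B{\left(-23 \right)},L{\left(-15 \right)} \right)} = -3203970 - 94 \cdot \frac{45}{2} = -3203970 - 2115 = -3206085$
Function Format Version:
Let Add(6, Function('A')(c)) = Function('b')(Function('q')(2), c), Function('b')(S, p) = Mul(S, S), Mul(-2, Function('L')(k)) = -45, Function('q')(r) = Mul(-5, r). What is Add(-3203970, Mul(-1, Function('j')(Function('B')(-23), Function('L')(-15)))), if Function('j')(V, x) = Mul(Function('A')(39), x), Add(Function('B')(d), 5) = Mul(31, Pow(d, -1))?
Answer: -3206085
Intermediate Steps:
Function('L')(k) = Rational(45, 2) (Function('L')(k) = Mul(Rational(-1, 2), -45) = Rational(45, 2))
Function('b')(S, p) = Pow(S, 2)
Function('A')(c) = 94 (Function('A')(c) = Add(-6, Pow(Mul(-5, 2), 2)) = Add(-6, Pow(-10, 2)) = Add(-6, 100) = 94)
Function('B')(d) = Add(-5, Mul(31, Pow(d, -1)))
Function('j')(V, x) = Mul(94, x)
Add(-3203970, Mul(-1, Function('j')(Function('B')(-23), Function('L')(-15)))) = Add(-3203970, Mul(-1, Mul(94, Rational(45, 2)))) = Add(-3203970, Mul(-1, 2115)) = Add(-3203970, -2115) = -3206085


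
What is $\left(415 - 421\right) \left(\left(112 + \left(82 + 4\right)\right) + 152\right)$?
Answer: $-2100$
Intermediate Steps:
$\left(415 - 421\right) \left(\left(112 + \left(82 + 4\right)\right) + 152\right) = - 6 \left(\left(112 + 86\right) + 152\right) = - 6 \left(198 + 152\right) = \left(-6\right) 350 = -2100$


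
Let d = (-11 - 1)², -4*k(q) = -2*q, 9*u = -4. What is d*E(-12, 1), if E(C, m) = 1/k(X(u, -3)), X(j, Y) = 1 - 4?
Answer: -96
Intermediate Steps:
u = -4/9 (u = (⅑)*(-4) = -4/9 ≈ -0.44444)
X(j, Y) = -3
k(q) = q/2 (k(q) = -(-1)*q/2 = q/2)
d = 144 (d = (-12)² = 144)
E(C, m) = -⅔ (E(C, m) = 1/((½)*(-3)) = 1/(-3/2) = -⅔)
d*E(-12, 1) = 144*(-⅔) = -96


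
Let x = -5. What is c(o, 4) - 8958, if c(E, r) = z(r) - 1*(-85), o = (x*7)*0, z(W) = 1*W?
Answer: -8869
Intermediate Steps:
z(W) = W
o = 0 (o = -5*7*0 = -35*0 = 0)
c(E, r) = 85 + r (c(E, r) = r - 1*(-85) = r + 85 = 85 + r)
c(o, 4) - 8958 = (85 + 4) - 8958 = 89 - 8958 = -8869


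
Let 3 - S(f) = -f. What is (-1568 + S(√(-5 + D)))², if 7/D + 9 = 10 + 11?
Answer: (9390 - I*√159)²/36 ≈ 2.4492e+6 - 6578.0*I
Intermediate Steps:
D = 7/12 (D = 7/(-9 + (10 + 11)) = 7/(-9 + 21) = 7/12 ≈ 0.58333)
S(f) = 3 + f (S(f) = 3 - (-1)*f = 3 + f)
(-1568 + S(√(-5 + D)))² = (-1568 + (3 + √(-5 + 7/12)))² = (-1568 + (3 + √(-53/12)))² = (-1568 + (3 + I*√159/6))² = (-1565 + I*√159/6)²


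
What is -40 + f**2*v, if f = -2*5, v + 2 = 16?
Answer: 1360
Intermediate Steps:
v = 14 (v = -2 + 16 = 14)
f = -10
-40 + f**2*v = -40 + (-10)**2*14 = -40 + 100*14 = -40 + 1400 = 1360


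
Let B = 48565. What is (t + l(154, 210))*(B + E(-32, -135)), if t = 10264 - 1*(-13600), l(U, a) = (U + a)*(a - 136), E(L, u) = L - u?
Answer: 2472334400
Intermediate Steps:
l(U, a) = (-136 + a)*(U + a) (l(U, a) = (U + a)*(-136 + a) = (-136 + a)*(U + a))
t = 23864 (t = 10264 + 13600 = 23864)
(t + l(154, 210))*(B + E(-32, -135)) = (23864 + (210² - 136*154 - 136*210 + 154*210))*(48565 + (-32 - 1*(-135))) = (23864 + (44100 - 20944 - 28560 + 32340))*(48565 + (-32 + 135)) = (23864 + 26936)*(48565 + 103) = 50800*48668 = 2472334400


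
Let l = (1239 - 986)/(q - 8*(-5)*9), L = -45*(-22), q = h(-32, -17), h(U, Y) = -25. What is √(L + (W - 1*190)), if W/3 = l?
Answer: √90034265/335 ≈ 28.324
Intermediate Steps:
q = -25
L = 990
l = 253/335 (l = (1239 - 986)/(-25 - 8*(-5)*9) = 253/(-25 + 40*9) = 253/(-25 + 360) = 253/335 ≈ 0.75522)
W = 759/335 (W = 3*(253/335) = 759/335 ≈ 2.2657)
√(L + (W - 1*190)) = √(990 + (759/335 - 1*190)) = √(990 + (759/335 - 190)) = √(990 - 62891/335) = √(268759/335) = √90034265/335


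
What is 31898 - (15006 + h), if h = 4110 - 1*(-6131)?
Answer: 6651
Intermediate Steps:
h = 10241 (h = 4110 + 6131 = 10241)
31898 - (15006 + h) = 31898 - (15006 + 10241) = 31898 - 1*25247 = 31898 - 25247 = 6651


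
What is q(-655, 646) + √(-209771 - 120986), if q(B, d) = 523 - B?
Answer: 1178 + I*√330757 ≈ 1178.0 + 575.12*I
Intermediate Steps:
q(-655, 646) + √(-209771 - 120986) = (523 - 1*(-655)) + √(-209771 - 120986) = (523 + 655) + √(-330757) = 1178 + I*√330757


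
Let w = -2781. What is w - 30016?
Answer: -32797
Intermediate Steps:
w - 30016 = -2781 - 30016 = -32797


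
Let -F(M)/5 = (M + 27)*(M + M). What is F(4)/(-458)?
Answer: 620/229 ≈ 2.7074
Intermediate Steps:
F(M) = -10*M*(27 + M) (F(M) = -5*(M + 27)*(M + M) = -5*(27 + M)*2*M = -10*M*(27 + M))
F(4)/(-458) = -10*4*(27 + 4)/(-458) = -10*4*31*(-1/458) = -1240*(-1/458) = 620/229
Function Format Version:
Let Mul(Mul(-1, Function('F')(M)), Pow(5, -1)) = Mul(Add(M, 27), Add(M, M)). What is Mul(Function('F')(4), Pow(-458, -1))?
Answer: Rational(620, 229) ≈ 2.7074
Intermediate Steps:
Function('F')(M) = Mul(-10, M, Add(27, M)) (Function('F')(M) = Mul(-5, Mul(Add(M, 27), Add(M, M))) = Mul(-5, Mul(Add(27, M), Mul(2, M))) = Mul(-5, Mul(2, M, Add(27, M))) = Mul(-10, M, Add(27, M)))
Mul(Function('F')(4), Pow(-458, -1)) = Mul(Mul(-10, 4, Add(27, 4)), Pow(-458, -1)) = Mul(Mul(-10, 4, 31), Rational(-1, 458)) = Mul(-1240, Rational(-1, 458)) = Rational(620, 229)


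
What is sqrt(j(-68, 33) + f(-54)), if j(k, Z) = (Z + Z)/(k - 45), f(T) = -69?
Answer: I*sqrt(888519)/113 ≈ 8.3417*I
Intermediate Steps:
j(k, Z) = 2*Z/(-45 + k) (j(k, Z) = (2*Z)/(-45 + k) = 2*Z/(-45 + k))
sqrt(j(-68, 33) + f(-54)) = sqrt(2*33/(-45 - 68) - 69) = sqrt(2*33/(-113) - 69) = sqrt(2*33*(-1/113) - 69) = sqrt(-66/113 - 69) = sqrt(-7863/113) = I*sqrt(888519)/113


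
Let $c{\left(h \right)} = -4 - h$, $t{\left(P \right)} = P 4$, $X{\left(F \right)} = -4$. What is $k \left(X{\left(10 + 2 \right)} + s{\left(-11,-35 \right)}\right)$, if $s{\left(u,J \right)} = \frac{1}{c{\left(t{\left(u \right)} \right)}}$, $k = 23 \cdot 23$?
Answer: $- \frac{84111}{40} \approx -2102.8$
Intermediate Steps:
$t{\left(P \right)} = 4 P$
$k = 529$
$s{\left(u,J \right)} = \frac{1}{-4 - 4 u}$
$k \left(X{\left(10 + 2 \right)} + s{\left(-11,-35 \right)}\right) = 529 \left(-4 - \frac{1}{4 + 4 \left(-11\right)}\right) = 529 \left(-4 - \frac{1}{4 - 44}\right) = 529 \left(-4 - \frac{1}{-40}\right) = 529 \left(-4 - - \frac{1}{40}\right) = 529 \left(-4 + \frac{1}{40}\right) = 529 \left(- \frac{159}{40}\right) = - \frac{84111}{40}$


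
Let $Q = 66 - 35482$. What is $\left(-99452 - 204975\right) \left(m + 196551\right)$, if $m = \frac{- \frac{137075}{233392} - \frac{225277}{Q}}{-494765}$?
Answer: $- \frac{30588126880045548668787649}{511204251879760} \approx -5.9835 \cdot 10^{10}$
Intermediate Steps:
$Q = -35416$ ($Q = 66 - 35482 = -35416$)
$m = - \frac{5965400173}{511204251879760}$ ($m = \frac{- \frac{137075}{233392} - \frac{225277}{-35416}}{-494765} = \left(\left(-137075\right) \frac{1}{233392} - - \frac{225277}{35416}\right) \left(- \frac{1}{494765}\right) = \left(- \frac{137075}{233392} + \frac{225277}{35416}\right) \left(- \frac{1}{494765}\right) = \frac{5965400173}{1033226384} \left(- \frac{1}{494765}\right) = - \frac{5965400173}{511204251879760} \approx -1.1669 \cdot 10^{-5}$)
$\left(-99452 - 204975\right) \left(m + 196551\right) = \left(-99452 - 204975\right) \left(- \frac{5965400173}{511204251879760} + 196551\right) = \left(-304427\right) \frac{100477706905253307587}{511204251879760} = - \frac{30588126880045548668787649}{511204251879760}$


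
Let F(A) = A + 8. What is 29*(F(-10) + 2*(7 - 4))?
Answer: 116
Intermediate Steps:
F(A) = 8 + A
29*(F(-10) + 2*(7 - 4)) = 29*((8 - 10) + 2*(7 - 4)) = 29*(-2 + 2*3) = 29*(-2 + 6) = 29*4 = 116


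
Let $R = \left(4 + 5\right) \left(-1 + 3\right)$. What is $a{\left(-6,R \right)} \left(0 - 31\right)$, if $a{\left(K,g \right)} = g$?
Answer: $-558$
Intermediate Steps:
$R = 18$ ($R = 9 \cdot 2 = 18$)
$a{\left(-6,R \right)} \left(0 - 31\right) = 18 \left(0 - 31\right) = 18 \left(-31\right) = -558$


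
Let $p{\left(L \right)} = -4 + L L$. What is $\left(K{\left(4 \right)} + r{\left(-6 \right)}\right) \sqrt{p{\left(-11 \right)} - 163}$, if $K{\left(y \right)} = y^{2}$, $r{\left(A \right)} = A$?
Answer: $10 i \sqrt{46} \approx 67.823 i$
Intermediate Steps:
$p{\left(L \right)} = -4 + L^{2}$
$\left(K{\left(4 \right)} + r{\left(-6 \right)}\right) \sqrt{p{\left(-11 \right)} - 163} = \left(4^{2} - 6\right) \sqrt{\left(-4 + \left(-11\right)^{2}\right) - 163} = \left(16 - 6\right) \sqrt{\left(-4 + 121\right) - 163} = 10 \sqrt{117 - 163} = 10 \sqrt{-46} = 10 i \sqrt{46}$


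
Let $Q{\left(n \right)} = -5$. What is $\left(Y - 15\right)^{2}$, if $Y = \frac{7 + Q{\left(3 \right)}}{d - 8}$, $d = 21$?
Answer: $\frac{37249}{169} \approx 220.41$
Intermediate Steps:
$Y = \frac{2}{13}$ ($Y = \frac{7 - 5}{21 - 8} = \frac{2}{13} \approx 0.15385$)
$\left(Y - 15\right)^{2} = \left(\frac{2}{13} - 15\right)^{2} = \left(- \frac{193}{13}\right)^{2} = \frac{37249}{169}$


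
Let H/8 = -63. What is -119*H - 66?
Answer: 59910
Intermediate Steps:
H = -504 (H = 8*(-63) = -504)
-119*H - 66 = -119*(-504) - 66 = 59976 - 66 = 59910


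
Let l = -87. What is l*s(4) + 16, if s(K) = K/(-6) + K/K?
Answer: -13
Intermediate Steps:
s(K) = 1 - K/6 (s(K) = K*(-⅙) + 1 = -K/6 + 1 = 1 - K/6)
l*s(4) + 16 = -87*(1 - ⅙*4) + 16 = -87*(1 - ⅔) + 16 = -87*⅓ + 16 = -29 + 16 = -13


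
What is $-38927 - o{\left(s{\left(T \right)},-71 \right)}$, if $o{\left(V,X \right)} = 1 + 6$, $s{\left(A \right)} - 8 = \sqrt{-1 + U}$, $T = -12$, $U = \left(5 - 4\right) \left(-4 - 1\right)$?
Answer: $-38934$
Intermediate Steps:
$U = -5$ ($U = 1 \left(-5\right) = -5$)
$s{\left(A \right)} = 8 + i \sqrt{6}$ ($s{\left(A \right)} = 8 + \sqrt{-1 - 5} = 8 + \sqrt{-6} = 8 + i \sqrt{6}$)
$o{\left(V,X \right)} = 7$
$-38927 - o{\left(s{\left(T \right)},-71 \right)} = -38927 - 7 = -38934$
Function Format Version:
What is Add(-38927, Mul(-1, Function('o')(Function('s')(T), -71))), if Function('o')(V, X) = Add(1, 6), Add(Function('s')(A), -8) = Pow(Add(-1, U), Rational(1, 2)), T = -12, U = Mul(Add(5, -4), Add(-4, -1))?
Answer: -38934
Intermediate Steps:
U = -5 (U = Mul(1, -5) = -5)
Function('s')(A) = Add(8, Mul(I, Pow(6, Rational(1, 2)))) (Function('s')(A) = Add(8, Pow(Add(-1, -5), Rational(1, 2))) = Add(8, Pow(-6, Rational(1, 2))) = Add(8, Mul(I, Pow(6, Rational(1, 2)))))
Function('o')(V, X) = 7
Add(-38927, Mul(-1, Function('o')(Function('s')(T), -71))) = Add(-38927, Mul(-1, 7)) = Add(-38927, -7) = -38934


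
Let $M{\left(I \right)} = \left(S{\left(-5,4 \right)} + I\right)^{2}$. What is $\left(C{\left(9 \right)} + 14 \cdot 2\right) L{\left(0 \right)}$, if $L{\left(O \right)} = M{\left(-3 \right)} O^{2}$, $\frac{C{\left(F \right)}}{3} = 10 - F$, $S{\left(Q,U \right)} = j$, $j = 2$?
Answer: $0$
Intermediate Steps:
$S{\left(Q,U \right)} = 2$
$M{\left(I \right)} = \left(2 + I\right)^{2}$
$C{\left(F \right)} = 30 - 3 F$ ($C{\left(F \right)} = 3 \left(10 - F\right) = 30 - 3 F$)
$L{\left(O \right)} = O^{2}$ ($L{\left(O \right)} = \left(2 - 3\right)^{2} O^{2} = \left(-1\right)^{2} O^{2} = 1 O^{2} = O^{2}$)
$\left(C{\left(9 \right)} + 14 \cdot 2\right) L{\left(0 \right)} = \left(\left(30 - 27\right) + 14 \cdot 2\right) 0^{2} = \left(\left(30 - 27\right) + 28\right) 0 = \left(3 + 28\right) 0 = 31 \cdot 0 = 0$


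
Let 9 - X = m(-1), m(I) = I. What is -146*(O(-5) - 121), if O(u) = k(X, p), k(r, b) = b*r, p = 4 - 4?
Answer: 17666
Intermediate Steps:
X = 10 (X = 9 - 1*(-1) = 9 + 1 = 10)
p = 0
O(u) = 0 (O(u) = 0*10 = 0)
-146*(O(-5) - 121) = -146*(0 - 121) = -146*(-121) = 17666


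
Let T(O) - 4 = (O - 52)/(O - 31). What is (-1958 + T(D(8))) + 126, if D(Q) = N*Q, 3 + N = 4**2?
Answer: -133392/73 ≈ -1827.3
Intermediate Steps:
N = 13 (N = -3 + 4**2 = -3 + 16 = 13)
D(Q) = 13*Q
T(O) = 4 + (-52 + O)/(-31 + O) (T(O) = 4 + (O - 52)/(O - 31) = 4 + (-52 + O)/(-31 + O))
(-1958 + T(D(8))) + 126 = (-1958 + (-176 + 5*(13*8))/(-31 + 13*8)) + 126 = (-1958 + (-176 + 5*104)/(-31 + 104)) + 126 = (-1958 + (-176 + 520)/73) + 126 = (-1958 + (1/73)*344) + 126 = (-1958 + 344/73) + 126 = -142590/73 + 126 = -133392/73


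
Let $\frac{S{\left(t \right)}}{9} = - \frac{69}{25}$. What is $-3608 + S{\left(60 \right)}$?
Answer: $- \frac{90821}{25} \approx -3632.8$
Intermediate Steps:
$S{\left(t \right)} = - \frac{621}{25}$ ($S{\left(t \right)} = 9 \left(- \frac{69}{25}\right) = - \frac{621}{25}$)
$-3608 + S{\left(60 \right)} = -3608 - \frac{621}{25} = - \frac{90821}{25}$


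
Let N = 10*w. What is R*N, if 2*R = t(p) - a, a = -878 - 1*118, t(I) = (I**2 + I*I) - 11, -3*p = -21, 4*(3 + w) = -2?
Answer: -37905/2 ≈ -18953.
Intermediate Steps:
w = -7/2 (w = -3 + (1/4)*(-2) = -3 - 1/2 = -7/2 ≈ -3.5000)
p = 7 (p = -1/3*(-21) = 7)
t(I) = -11 + 2*I**2 (t(I) = (I**2 + I**2) - 11 = 2*I**2 - 11 = -11 + 2*I**2)
a = -996 (a = -878 - 118 = -996)
N = -35 (N = 10*(-7/2) = -35)
R = 1083/2 (R = ((-11 + 2*7**2) - 1*(-996))/2 = ((-11 + 2*49) + 996)/2 = ((-11 + 98) + 996)/2 = (87 + 996)/2 = (1/2)*1083 = 1083/2 ≈ 541.50)
R*N = (1083/2)*(-35) = -37905/2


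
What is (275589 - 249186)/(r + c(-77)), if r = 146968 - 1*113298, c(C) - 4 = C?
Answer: 8801/11199 ≈ 0.78587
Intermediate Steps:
c(C) = 4 + C
r = 33670 (r = 146968 - 113298 = 33670)
(275589 - 249186)/(r + c(-77)) = (275589 - 249186)/(33670 + (4 - 77)) = 26403/(33670 - 73) = 26403/33597 = 26403*(1/33597) = 8801/11199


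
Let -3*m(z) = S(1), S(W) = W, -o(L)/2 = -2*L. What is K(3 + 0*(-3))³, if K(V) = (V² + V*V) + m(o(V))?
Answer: 148877/27 ≈ 5514.0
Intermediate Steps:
o(L) = 4*L (o(L) = -(-4)*L = 4*L)
m(z) = -⅓ (m(z) = -⅓*1 = -⅓)
K(V) = -⅓ + 2*V² (K(V) = (V² + V*V) - ⅓ = (V² + V²) - ⅓ = 2*V² - ⅓ = -⅓ + 2*V²)
K(3 + 0*(-3))³ = (-⅓ + 2*(3 + 0*(-3))²)³ = (-⅓ + 2*(3 + 0)²)³ = (-⅓ + 2*3²)³ = (-⅓ + 2*9)³ = (-⅓ + 18)³ = (53/3)³ = 148877/27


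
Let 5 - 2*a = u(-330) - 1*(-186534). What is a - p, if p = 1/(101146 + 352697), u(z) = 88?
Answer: -84694819133/907686 ≈ -93309.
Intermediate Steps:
p = 1/453843 ≈ 2.2034e-6
a = -186617/2 (a = 5/2 - (88 - 1*(-186534))/2 = 5/2 - (88 + 186534)/2 = 5/2 - 1/2*186622 = 5/2 - 93311 = -186617/2 ≈ -93309.)
a - p = -186617/2 - 1*1/453843 = -186617/2 - 1/453843 = -84694819133/907686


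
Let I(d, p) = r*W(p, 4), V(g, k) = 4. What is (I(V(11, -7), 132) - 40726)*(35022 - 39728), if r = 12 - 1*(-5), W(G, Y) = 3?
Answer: 191416550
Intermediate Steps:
r = 17 (r = 12 + 5 = 17)
I(d, p) = 51 (I(d, p) = 17*3 = 51)
(I(V(11, -7), 132) - 40726)*(35022 - 39728) = (51 - 40726)*(35022 - 39728) = -40675*(-4706) = 191416550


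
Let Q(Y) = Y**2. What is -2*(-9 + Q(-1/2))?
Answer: 35/2 ≈ 17.500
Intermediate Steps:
-2*(-9 + Q(-1/2)) = -2*(-9 + (-1/2)**2) = -2*(-9 + 1/4) = -2*(-35/4) = 35/2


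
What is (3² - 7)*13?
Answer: 26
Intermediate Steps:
(3² - 7)*13 = (9 - 7)*13 = 2*13 = 26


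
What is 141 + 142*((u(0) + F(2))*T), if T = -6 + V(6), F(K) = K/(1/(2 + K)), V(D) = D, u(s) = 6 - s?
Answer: 141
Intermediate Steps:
F(K) = K*(2 + K)
T = 0 (T = -6 + 6 = 0)
141 + 142*((u(0) + F(2))*T) = 141 + 142*(((6 - 1*0) + 2*(2 + 2))*0) = 141 + 142*(((6 + 0) + 2*4)*0) = 141 + 142*((6 + 8)*0) = 141 + 142*(14*0) = 141 + 142*0 = 141 + 0 = 141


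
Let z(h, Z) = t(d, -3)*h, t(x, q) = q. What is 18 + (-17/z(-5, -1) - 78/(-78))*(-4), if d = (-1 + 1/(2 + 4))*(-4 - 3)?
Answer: 278/15 ≈ 18.533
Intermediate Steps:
d = 35/6 (d = (-1 + 1/6)*(-7) = -5/6*(-7) = 35/6 ≈ 5.8333)
z(h, Z) = -3*h
18 + (-17/z(-5, -1) - 78/(-78))*(-4) = 18 + (-17/((-3*(-5))) - 78/(-78))*(-4) = 18 + (-17/15 - 78*(-1/78))*(-4) = 18 + (-17*1/15 + 1)*(-4) = 18 + (-17/15 + 1)*(-4) = 18 - 2/15*(-4) = 18 + 8/15 = 278/15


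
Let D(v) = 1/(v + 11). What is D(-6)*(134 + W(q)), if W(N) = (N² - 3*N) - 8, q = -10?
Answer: 256/5 ≈ 51.200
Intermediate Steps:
W(N) = -8 + N² - 3*N
D(v) = 1/(11 + v)
D(-6)*(134 + W(q)) = (134 + (-8 + (-10)² - 3*(-10)))/(11 - 6) = (134 + (-8 + 100 + 30))/5 = (134 + 122)/5 = (⅕)*256 = 256/5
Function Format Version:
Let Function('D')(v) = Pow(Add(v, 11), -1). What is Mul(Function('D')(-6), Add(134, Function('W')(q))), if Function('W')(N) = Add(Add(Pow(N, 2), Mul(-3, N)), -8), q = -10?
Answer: Rational(256, 5) ≈ 51.200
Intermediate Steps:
Function('W')(N) = Add(-8, Pow(N, 2), Mul(-3, N))
Function('D')(v) = Pow(Add(11, v), -1)
Mul(Function('D')(-6), Add(134, Function('W')(q))) = Mul(Pow(Add(11, -6), -1), Add(134, Add(-8, Pow(-10, 2), Mul(-3, -10)))) = Mul(Pow(5, -1), Add(134, Add(-8, 100, 30))) = Mul(Rational(1, 5), Add(134, 122)) = Mul(Rational(1, 5), 256) = Rational(256, 5)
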